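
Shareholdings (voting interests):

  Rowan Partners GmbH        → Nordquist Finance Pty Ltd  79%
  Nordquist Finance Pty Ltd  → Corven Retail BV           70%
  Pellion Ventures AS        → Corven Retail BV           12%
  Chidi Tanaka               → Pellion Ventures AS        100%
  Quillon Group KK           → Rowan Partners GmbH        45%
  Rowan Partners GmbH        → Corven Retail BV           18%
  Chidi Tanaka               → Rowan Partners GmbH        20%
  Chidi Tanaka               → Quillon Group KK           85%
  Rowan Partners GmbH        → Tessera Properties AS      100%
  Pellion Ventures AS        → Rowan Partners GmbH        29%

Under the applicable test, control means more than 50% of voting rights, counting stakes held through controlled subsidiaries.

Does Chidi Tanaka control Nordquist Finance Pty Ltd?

Yes

Chidi holds 85% of Quillon, so Chidi controls Quillon.
Chidi holds 100% of Pellion, so Chidi controls Pellion.
Chidi and Pellion and Quillon together hold 20% + 29% + 45% = 94% of Rowan, so Chidi controls Rowan.
Rowan holds 79% of Nordquist, so Chidi controls Nordquist.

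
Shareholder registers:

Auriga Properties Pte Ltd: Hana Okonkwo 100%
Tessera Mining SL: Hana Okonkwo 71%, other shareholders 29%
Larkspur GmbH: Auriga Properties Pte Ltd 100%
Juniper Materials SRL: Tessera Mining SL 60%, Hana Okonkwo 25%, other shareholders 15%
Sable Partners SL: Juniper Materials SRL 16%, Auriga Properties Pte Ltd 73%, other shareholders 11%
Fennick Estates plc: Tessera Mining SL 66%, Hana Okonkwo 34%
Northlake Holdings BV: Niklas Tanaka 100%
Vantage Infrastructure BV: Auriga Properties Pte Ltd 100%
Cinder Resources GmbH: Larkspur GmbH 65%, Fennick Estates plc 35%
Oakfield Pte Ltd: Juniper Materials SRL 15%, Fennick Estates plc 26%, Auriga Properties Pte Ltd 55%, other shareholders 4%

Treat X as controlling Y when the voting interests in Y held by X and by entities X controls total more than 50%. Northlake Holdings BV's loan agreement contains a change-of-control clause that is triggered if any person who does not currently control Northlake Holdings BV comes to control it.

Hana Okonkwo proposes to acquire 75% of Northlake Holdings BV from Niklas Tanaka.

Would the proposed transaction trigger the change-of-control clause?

The purchase adds only to Hana's holdings (Niklas's stake shrinks), so Hana is the only person who could newly come to control Northlake.
Hana holds 100% of Auriga, so Hana controls Auriga.
Hana holds 71% of Tessera, so Hana controls Tessera.
Auriga holds 100% of Larkspur, so Hana controls Larkspur.
Tessera and Hana together hold 60% + 25% = 85% of Juniper, so Hana controls Juniper.
Juniper and Auriga together hold 16% + 73% = 89% of Sable, so Hana controls Sable.
Tessera and Hana together hold 66% + 34% = 100% of Fennick, so Hana controls Fennick.
Auriga holds 100% of Vantage, so Hana controls Vantage.
Larkspur and Fennick together hold 65% + 35% = 100% of Cinder, so Hana controls Cinder.
Juniper and Fennick and Auriga together hold 15% + 26% + 55% = 96% of Oakfield, so Hana controls Oakfield.
Neither Hana nor any entity Hana controls holds any voting interest in Northlake.
So before the transaction, Hana does not control Northlake.
After the purchase, Hana holds 75% of Northlake directly, and Niklas's stake falls to 25%.
Hana holds 75% of Northlake, so Hana controls Northlake.
Hana did not control Northlake before and does after, so the clause is triggered.

Yes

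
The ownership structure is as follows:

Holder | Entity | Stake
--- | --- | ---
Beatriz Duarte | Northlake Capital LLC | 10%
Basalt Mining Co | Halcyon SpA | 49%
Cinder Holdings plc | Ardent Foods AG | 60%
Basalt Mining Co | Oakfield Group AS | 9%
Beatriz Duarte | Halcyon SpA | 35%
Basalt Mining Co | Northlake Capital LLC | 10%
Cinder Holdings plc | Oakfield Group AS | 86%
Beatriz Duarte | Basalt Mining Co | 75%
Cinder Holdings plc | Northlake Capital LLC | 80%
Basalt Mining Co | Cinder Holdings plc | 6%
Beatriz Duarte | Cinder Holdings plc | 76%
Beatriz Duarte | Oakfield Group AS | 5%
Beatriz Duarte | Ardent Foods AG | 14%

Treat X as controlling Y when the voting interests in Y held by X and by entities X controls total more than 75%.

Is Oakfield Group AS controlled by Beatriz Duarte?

Yes

Beatriz holds 76% of Cinder, so Beatriz controls Cinder.
Cinder and Beatriz together hold 86% + 5% = 91% of Oakfield, so Beatriz controls Oakfield.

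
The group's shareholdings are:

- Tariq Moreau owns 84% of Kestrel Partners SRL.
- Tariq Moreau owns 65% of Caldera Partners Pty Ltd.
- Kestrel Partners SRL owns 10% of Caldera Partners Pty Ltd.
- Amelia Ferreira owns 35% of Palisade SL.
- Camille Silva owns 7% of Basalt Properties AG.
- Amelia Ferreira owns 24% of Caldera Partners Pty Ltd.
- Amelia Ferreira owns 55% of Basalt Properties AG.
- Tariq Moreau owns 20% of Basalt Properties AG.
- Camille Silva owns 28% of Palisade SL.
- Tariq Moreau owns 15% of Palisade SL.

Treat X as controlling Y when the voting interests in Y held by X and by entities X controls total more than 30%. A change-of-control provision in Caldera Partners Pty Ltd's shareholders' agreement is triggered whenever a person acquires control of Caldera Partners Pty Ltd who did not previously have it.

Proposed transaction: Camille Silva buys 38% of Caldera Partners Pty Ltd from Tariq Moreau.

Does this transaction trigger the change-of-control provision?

The purchase adds only to Camille's holdings (Tariq's stake shrinks), so Camille is the only person who could newly come to control Caldera.
Camille's largest direct stake is 28% in Palisade, which does not meet the threshold, so Camille controls no company.
Neither Camille nor any entity Camille controls holds any voting interest in Caldera.
So before the transaction, Camille does not control Caldera.
After the purchase, Camille holds 38% of Caldera directly, and Tariq's stake falls to 27%.
Camille holds 38% of Caldera, so Camille controls Caldera.
Camille did not control Caldera before and does after, so the clause is triggered.

Yes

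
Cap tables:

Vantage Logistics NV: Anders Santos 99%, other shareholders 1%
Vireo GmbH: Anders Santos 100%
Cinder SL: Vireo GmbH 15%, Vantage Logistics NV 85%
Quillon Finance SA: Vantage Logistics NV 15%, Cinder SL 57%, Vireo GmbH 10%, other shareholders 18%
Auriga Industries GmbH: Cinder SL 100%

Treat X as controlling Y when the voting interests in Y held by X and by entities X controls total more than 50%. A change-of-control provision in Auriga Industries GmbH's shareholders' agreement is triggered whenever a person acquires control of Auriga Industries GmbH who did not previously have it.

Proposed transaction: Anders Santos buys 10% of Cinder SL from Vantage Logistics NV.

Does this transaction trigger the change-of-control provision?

No

The purchase adds only to Anders's holdings (Vantage's stake shrinks), so Anders is the only person who could newly come to control Auriga.
Anders holds 99% of Vantage, so Anders controls Vantage.
Anders holds 100% of Vireo, so Anders controls Vireo.
Vireo and Vantage together hold 15% + 85% = 100% of Cinder, so Anders controls Cinder.
Cinder holds 100% of Auriga, so Anders controls Auriga.
So Anders already controls Auriga before the transaction.
After the purchase, Anders holds 10% of Cinder directly, and Vantage's stake falls to 75%.
Anders controlled Auriga already, so this is not a new person acquiring control; every other person's position is unchanged or reduced.
No new person acquires control, so the clause is not triggered.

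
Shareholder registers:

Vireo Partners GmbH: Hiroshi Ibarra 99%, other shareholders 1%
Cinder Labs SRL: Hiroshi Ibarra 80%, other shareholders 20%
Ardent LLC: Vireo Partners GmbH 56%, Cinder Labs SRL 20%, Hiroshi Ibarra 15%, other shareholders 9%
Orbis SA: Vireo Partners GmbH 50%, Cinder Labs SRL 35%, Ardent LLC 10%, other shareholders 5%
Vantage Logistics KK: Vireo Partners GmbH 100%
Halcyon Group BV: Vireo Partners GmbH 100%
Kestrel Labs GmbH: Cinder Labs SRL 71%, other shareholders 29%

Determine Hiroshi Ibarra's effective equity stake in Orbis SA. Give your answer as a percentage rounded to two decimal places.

86.14%

Hiroshi reaches Orbis along 5 paths.
Via Vireo: 99% × 50% = 49.5%.
Via Cinder: 80% × 35% = 28%.
Via Vireo → Ardent: 99% × 56% × 10% = 5.544%.
Via Cinder → Ardent: 80% × 20% × 10% = 1.6%.
Via Ardent: 15% × 10% = 1.5%.
Total: 49.5% + 28% + 5.544% + 1.6% + 1.5% = 86.144%.
Rounded: 86.14%.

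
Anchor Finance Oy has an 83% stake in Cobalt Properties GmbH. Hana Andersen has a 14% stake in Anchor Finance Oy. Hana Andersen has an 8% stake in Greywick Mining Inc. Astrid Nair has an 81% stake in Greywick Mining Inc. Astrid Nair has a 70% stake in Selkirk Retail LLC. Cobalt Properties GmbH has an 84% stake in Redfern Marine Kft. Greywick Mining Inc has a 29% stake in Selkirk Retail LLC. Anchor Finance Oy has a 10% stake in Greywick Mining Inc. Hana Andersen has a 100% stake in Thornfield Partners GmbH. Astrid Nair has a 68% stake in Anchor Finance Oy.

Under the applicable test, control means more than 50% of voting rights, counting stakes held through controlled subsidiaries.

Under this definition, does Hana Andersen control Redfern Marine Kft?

No

Hana holds 100% of Thornfield, so Hana controls Thornfield.
Neither Hana nor any entity Hana controls holds any voting interest in Redfern.
So Hana does not control Redfern.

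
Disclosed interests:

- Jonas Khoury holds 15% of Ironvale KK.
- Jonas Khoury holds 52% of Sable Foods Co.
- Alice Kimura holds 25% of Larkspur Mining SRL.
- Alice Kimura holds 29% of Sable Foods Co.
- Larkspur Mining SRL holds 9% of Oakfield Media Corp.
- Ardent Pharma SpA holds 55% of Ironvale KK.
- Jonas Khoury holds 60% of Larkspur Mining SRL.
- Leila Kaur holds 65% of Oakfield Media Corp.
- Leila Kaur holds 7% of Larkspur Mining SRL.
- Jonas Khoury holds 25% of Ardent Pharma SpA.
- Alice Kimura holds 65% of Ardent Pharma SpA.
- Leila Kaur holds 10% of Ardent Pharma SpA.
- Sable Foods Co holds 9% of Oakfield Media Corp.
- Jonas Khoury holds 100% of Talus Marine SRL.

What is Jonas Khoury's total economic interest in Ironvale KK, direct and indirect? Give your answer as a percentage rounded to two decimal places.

28.75%

Jonas reaches Ironvale along 2 paths.
Direct stake: 15% = 15%.
Via Ardent: 25% × 55% = 13.75%.
Total: 15% + 13.75% = 28.75%.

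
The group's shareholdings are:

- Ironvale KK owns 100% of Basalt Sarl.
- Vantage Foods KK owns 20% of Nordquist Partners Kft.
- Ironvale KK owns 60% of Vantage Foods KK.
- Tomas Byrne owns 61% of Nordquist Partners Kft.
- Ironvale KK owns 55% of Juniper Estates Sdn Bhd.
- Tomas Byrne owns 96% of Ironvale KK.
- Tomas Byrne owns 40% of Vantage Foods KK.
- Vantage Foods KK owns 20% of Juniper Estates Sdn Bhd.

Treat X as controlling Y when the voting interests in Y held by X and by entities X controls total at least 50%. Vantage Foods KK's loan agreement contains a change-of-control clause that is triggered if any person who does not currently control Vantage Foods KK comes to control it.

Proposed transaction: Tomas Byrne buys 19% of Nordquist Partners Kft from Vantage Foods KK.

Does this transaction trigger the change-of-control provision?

The purchase adds only to Tomas's holdings (Vantage's stake shrinks), so Tomas is the only person who could newly come to control Vantage.
Tomas holds 96% of Ironvale, so Tomas controls Ironvale.
Tomas and Ironvale together hold 40% + 60% = 100% of Vantage, so Tomas controls Vantage.
So Tomas already controls Vantage before the transaction.
After the purchase, Tomas's direct stake in Nordquist rises to 61% + 19% = 80%, and Vantage's stake falls to 1%.
Tomas controlled Vantage already, so this is not a new person acquiring control; every other person's position is unchanged or reduced.
No new person acquires control, so the clause is not triggered.

No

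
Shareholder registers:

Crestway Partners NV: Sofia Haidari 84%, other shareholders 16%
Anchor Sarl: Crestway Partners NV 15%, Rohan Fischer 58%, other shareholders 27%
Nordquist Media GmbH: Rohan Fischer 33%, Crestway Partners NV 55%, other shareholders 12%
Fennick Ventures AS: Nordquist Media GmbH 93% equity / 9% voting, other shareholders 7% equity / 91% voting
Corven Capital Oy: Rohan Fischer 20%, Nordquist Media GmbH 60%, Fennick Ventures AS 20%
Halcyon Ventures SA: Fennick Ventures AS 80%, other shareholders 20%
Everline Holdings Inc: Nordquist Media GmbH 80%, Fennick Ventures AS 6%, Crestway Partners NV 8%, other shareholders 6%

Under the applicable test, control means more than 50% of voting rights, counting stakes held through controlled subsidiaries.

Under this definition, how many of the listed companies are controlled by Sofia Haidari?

4

Sofia holds 84% of Crestway, so Sofia controls Crestway.
Crestway holds 55% of Nordquist, so Sofia controls Nordquist.
Nordquist holds 60% of Corven, so Sofia controls Corven.
Nordquist and Crestway together hold 80% + 8% = 88% of Everline, so Sofia controls Everline.
No other company's threshold is met.
Sofia controls 4 companies.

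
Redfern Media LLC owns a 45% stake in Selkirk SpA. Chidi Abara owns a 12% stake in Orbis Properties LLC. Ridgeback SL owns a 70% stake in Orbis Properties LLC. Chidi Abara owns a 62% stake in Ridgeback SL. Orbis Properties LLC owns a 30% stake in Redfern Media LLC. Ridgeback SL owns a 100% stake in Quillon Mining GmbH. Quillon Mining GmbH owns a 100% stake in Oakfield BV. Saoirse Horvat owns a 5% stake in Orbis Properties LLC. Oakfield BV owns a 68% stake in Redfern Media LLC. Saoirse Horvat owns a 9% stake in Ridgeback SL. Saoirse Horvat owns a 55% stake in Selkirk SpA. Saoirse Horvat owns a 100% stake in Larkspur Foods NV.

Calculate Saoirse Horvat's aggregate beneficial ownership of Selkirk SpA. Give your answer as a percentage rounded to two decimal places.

Saoirse reaches Selkirk along 4 paths.
Via Ridgeback → Orbis → Redfern: 9% × 70% × 30% × 45% = 0.8505%.
Via Orbis → Redfern: 5% × 30% × 45% = 0.675%.
Via Ridgeback → Quillon → Oakfield → Redfern: 9% × 100% × 100% × 68% × 45% = 2.754%.
Direct stake: 55% = 55%.
Total: 0.8505% + 0.675% + 2.754% + 55% = 59.2795%.
Rounded: 59.28%.

59.28%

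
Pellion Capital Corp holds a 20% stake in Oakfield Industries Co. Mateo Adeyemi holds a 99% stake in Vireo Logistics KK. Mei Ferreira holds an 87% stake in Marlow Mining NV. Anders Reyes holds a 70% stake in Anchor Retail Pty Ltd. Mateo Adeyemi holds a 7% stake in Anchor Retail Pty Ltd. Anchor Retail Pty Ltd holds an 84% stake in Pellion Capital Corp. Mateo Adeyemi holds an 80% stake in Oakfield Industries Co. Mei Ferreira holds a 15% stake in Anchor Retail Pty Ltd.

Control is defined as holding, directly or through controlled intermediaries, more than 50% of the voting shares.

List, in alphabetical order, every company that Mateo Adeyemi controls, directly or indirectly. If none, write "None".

Mateo holds 99% of Vireo, so Mateo controls Vireo.
Mateo holds 80% of Oakfield, so Mateo controls Oakfield.
No other company's threshold is met.

Oakfield Industries Co, Vireo Logistics KK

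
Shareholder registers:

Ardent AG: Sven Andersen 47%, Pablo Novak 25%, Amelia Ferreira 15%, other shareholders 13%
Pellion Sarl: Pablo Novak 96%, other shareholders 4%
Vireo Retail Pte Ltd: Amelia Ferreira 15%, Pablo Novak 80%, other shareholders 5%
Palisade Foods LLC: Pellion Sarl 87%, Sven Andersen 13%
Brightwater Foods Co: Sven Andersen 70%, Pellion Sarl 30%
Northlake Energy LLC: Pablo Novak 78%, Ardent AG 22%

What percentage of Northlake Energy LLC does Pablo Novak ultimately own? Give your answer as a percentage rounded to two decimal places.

83.50%

Pablo reaches Northlake along 2 paths.
Direct stake: 78% = 78%.
Via Ardent: 25% × 22% = 5.5%.
Total: 78% + 5.5% = 83.5%.
Rounded: 83.50%.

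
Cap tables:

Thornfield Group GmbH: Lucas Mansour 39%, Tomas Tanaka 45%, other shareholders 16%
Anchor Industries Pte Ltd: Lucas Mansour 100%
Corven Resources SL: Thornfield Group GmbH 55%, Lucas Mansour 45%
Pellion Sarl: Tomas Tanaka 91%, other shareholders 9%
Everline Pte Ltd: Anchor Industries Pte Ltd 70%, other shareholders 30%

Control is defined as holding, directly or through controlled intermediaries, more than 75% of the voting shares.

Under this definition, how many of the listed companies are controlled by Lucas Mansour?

Lucas holds 100% of Anchor, so Lucas controls Anchor.
No other company's threshold is met.
Lucas controls 1 company.

1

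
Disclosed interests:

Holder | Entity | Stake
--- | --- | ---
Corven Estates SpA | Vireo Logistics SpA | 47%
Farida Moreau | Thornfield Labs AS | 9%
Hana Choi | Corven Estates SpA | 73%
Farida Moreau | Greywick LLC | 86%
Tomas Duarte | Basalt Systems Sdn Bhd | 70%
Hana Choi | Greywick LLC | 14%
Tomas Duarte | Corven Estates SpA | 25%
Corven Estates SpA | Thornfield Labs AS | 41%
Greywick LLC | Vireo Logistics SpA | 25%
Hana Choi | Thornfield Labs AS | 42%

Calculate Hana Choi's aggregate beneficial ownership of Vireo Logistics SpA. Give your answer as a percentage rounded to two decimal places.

37.81%

Hana reaches Vireo along 2 paths.
Via Corven: 73% × 47% = 34.31%.
Via Greywick: 14% × 25% = 3.5%.
Total: 34.31% + 3.5% = 37.81%.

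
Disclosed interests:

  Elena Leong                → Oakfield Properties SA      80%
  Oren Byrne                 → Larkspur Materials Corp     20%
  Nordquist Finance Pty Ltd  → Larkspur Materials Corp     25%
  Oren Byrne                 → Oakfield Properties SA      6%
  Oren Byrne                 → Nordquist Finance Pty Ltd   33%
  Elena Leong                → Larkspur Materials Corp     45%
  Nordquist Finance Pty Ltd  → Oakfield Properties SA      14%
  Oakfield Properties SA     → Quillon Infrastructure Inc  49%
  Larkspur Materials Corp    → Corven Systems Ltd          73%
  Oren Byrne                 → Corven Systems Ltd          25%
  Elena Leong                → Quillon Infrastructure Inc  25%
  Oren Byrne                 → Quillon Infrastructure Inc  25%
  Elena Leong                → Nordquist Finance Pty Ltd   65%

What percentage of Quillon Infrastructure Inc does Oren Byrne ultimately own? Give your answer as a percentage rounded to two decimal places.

30.20%

Oren reaches Quillon along 3 paths.
Via Nordquist → Oakfield: 33% × 14% × 49% = 2.2638%.
Via Oakfield: 6% × 49% = 2.94%.
Direct stake: 25% = 25%.
Total: 2.2638% + 2.94% + 25% = 30.2038%.
Rounded: 30.20%.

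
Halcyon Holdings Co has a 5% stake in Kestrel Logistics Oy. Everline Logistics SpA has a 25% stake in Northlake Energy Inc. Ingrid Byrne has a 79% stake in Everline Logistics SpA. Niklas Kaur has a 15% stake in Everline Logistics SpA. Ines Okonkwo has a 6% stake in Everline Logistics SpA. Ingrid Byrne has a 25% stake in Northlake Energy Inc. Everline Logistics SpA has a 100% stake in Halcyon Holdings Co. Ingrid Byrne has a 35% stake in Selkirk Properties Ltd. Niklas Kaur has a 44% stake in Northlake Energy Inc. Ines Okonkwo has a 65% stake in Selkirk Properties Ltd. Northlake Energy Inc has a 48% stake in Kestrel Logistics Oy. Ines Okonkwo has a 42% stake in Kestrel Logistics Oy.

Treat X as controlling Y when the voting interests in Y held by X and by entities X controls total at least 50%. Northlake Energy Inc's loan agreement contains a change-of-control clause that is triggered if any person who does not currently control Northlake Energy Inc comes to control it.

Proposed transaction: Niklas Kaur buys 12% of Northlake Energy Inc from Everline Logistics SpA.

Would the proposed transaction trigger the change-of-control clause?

Yes

The purchase adds only to Niklas's holdings (Everline's stake shrinks), so Niklas is the only person who could newly come to control Northlake.
Niklas's largest direct stake is 44% in Northlake, which does not meet the threshold, so Niklas controls no company.
In Northlake, Niklas's side holds only 44%, not ≥ 50%.
So before the transaction, Niklas does not control Northlake.
After the purchase, Niklas's direct stake in Northlake rises to 44% + 12% = 56%, and Everline's stake falls to 13%.
Niklas holds 56% of Northlake, so Niklas controls Northlake.
Niklas did not control Northlake before and does after, so the clause is triggered.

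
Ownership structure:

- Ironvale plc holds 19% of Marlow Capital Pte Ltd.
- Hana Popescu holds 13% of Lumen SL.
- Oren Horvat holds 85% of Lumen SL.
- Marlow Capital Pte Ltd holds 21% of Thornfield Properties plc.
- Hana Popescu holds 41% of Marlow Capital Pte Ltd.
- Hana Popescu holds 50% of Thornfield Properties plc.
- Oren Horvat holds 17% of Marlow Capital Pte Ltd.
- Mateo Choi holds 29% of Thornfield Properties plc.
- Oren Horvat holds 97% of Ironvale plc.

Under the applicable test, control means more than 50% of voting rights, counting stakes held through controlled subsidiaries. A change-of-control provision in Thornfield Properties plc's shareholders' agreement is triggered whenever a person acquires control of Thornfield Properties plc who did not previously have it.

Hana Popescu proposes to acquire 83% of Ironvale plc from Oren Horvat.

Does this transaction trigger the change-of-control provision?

Yes

The purchase adds only to Hana's holdings (Oren's stake shrinks), so Hana is the only person who could newly come to control Thornfield.
Hana's largest direct stake is 50% in Thornfield, which does not meet the threshold, so Hana controls no company.
In Thornfield, Hana's side holds only 50%, not > 50%.
So before the transaction, Hana does not control Thornfield.
After the purchase, Hana holds 83% of Ironvale directly, and Oren's stake falls to 14%.
Hana holds 83% of Ironvale, so Hana controls Ironvale.
Hana and Ironvale together hold 41% + 19% = 60% of Marlow, so Hana controls Marlow.
Hana and Marlow together hold 50% + 21% = 71% of Thornfield, so Hana controls Thornfield.
Hana did not control Thornfield before and does after, so the clause is triggered.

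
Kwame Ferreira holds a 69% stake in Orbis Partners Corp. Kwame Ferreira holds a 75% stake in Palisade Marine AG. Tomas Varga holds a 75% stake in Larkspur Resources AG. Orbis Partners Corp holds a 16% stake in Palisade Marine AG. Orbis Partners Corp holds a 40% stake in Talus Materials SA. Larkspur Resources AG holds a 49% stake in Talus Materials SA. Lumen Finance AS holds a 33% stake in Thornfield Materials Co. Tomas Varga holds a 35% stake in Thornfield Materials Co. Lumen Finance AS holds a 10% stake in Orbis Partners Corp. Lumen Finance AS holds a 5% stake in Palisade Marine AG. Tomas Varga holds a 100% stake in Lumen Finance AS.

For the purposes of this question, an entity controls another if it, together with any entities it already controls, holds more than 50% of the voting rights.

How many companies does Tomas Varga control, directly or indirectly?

Tomas holds 100% of Lumen, so Tomas controls Lumen.
Tomas holds 75% of Larkspur, so Tomas controls Larkspur.
Tomas and Lumen together hold 35% + 33% = 68% of Thornfield, so Tomas controls Thornfield.
No other company's threshold is met.
Tomas controls 3 companies.

3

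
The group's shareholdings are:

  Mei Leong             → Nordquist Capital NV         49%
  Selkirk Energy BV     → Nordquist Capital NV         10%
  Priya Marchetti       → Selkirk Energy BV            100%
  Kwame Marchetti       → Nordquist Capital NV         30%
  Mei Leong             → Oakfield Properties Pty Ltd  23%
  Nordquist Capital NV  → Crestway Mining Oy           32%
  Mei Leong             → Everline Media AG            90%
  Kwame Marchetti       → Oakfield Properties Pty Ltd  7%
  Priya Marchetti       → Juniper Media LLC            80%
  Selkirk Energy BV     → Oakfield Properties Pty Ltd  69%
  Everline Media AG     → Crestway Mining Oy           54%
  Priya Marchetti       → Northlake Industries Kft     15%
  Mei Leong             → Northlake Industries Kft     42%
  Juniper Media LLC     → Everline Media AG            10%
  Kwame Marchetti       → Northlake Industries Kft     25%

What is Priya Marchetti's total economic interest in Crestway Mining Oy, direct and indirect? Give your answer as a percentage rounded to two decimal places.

Priya reaches Crestway along 2 paths.
Via Selkirk → Nordquist: 100% × 10% × 32% = 3.2%.
Via Juniper → Everline: 80% × 10% × 54% = 4.32%.
Total: 3.2% + 4.32% = 7.52%.

7.52%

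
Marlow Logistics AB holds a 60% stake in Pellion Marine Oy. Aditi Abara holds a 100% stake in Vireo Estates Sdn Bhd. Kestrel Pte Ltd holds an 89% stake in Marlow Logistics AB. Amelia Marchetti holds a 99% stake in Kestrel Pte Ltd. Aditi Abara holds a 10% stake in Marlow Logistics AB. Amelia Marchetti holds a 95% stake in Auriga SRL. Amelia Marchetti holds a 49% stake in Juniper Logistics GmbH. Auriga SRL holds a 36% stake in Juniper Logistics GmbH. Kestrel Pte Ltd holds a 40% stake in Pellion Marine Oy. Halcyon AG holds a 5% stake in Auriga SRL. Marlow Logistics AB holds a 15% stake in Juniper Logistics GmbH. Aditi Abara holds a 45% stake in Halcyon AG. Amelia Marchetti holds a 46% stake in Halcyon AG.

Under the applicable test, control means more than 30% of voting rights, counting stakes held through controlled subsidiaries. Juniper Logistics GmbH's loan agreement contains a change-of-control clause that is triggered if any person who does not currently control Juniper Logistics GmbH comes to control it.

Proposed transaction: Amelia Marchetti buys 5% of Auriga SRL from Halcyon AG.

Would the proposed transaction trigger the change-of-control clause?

The purchase adds only to Amelia's holdings (Halcyon's stake shrinks), so Amelia is the only person who could newly come to control Juniper.
Amelia holds 46% of Halcyon, so Amelia controls Halcyon.
Halcyon and Amelia together hold 5% + 95% = 100% of Auriga, so Amelia controls Auriga.
Amelia holds 99% of Kestrel, so Amelia controls Kestrel.
Kestrel holds 89% of Marlow, so Amelia controls Marlow.
Amelia and Marlow and Auriga together hold 49% + 15% + 36% = 100% of Juniper, so Amelia controls Juniper.
So Amelia already controls Juniper before the transaction.
After the purchase, Amelia's direct stake in Auriga rises to 95% + 5% = 100%, and Halcyon's stake falls to 0%.
Amelia controlled Juniper already, so this is not a new person acquiring control; every other person's position is unchanged or reduced.
No new person acquires control, so the clause is not triggered.

No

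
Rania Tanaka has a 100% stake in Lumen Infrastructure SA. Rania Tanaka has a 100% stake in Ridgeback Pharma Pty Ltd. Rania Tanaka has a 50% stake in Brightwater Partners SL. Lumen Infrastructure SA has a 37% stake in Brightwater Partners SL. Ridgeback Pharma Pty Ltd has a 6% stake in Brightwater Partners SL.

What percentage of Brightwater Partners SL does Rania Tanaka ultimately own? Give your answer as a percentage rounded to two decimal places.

Rania reaches Brightwater along 3 paths.
Via Lumen: 100% × 37% = 37%.
Direct stake: 50% = 50%.
Via Ridgeback: 100% × 6% = 6%.
Total: 37% + 50% + 6% = 93%.
Rounded: 93.00%.

93.00%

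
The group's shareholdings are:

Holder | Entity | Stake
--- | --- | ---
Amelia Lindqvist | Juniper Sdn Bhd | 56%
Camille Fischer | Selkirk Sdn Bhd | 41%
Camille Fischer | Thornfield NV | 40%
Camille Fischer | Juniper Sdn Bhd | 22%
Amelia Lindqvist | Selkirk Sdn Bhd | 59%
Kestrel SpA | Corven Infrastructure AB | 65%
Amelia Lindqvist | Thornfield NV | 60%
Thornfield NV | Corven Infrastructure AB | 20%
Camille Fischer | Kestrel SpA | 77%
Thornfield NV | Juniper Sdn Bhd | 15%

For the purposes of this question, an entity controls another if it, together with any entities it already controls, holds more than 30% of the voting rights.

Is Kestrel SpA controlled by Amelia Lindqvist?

No

Amelia holds 60% of Thornfield, so Amelia controls Thornfield.
Amelia holds 59% of Selkirk, so Amelia controls Selkirk.
Amelia and Thornfield together hold 56% + 15% = 71% of Juniper, so Amelia controls Juniper.
Neither Amelia nor any entity Amelia controls holds any voting interest in Kestrel.
So Amelia does not control Kestrel.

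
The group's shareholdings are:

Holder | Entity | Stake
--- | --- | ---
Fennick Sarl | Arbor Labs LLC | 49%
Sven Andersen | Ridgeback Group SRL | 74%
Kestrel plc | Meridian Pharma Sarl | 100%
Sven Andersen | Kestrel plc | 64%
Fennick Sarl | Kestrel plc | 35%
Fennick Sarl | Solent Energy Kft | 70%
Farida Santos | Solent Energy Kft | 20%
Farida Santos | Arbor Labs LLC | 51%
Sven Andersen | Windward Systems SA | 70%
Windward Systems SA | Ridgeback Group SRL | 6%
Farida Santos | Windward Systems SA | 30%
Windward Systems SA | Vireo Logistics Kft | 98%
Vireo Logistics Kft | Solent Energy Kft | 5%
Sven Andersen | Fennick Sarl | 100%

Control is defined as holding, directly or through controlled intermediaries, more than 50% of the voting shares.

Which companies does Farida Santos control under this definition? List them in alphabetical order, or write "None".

Arbor Labs LLC

Farida holds 51% of Arbor, so Farida controls Arbor.
No other company's threshold is met.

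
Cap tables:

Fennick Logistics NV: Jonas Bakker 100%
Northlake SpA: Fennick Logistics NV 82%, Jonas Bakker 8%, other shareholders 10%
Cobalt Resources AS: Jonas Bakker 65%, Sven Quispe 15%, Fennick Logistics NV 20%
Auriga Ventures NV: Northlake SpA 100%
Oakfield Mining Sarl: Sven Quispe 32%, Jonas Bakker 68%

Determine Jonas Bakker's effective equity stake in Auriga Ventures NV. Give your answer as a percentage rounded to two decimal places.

90.00%

Jonas reaches Auriga along 2 paths.
Via Fennick → Northlake: 100% × 82% × 100% = 82%.
Via Northlake: 8% × 100% = 8%.
Total: 82% + 8% = 90%.
Rounded: 90.00%.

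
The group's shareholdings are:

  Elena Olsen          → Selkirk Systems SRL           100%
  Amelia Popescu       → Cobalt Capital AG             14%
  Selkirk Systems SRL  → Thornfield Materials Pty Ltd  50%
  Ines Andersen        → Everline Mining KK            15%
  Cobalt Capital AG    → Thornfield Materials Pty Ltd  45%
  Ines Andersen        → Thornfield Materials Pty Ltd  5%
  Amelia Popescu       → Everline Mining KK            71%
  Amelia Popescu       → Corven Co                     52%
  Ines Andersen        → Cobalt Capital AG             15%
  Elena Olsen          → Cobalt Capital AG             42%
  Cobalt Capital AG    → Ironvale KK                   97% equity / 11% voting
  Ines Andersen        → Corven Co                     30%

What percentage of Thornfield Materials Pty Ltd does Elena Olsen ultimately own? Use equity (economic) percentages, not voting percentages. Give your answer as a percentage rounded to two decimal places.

Elena reaches Thornfield along 2 paths.
Via Cobalt: 42% × 45% = 18.9%.
Via Selkirk: 100% × 50% = 50%.
Total: 18.9% + 50% = 68.9%.
Rounded: 68.90%.

68.90%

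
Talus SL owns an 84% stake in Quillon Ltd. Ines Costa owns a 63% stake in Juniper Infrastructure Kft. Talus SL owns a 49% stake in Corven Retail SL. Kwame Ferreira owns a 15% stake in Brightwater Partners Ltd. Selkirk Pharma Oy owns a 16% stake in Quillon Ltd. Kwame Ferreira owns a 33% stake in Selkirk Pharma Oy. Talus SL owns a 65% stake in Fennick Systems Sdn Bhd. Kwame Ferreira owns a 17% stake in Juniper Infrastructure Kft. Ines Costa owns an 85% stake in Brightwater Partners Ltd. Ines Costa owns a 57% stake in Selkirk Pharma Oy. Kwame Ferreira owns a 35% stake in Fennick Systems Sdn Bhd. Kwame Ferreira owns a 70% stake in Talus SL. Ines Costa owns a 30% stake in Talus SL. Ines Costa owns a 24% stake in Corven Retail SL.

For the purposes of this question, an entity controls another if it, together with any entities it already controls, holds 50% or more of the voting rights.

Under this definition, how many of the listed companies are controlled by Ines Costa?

Ines holds 57% of Selkirk, so Ines controls Selkirk.
Ines holds 63% of Juniper, so Ines controls Juniper.
Ines holds 85% of Brightwater, so Ines controls Brightwater.
No other company's threshold is met.
Ines controls 3 companies.

3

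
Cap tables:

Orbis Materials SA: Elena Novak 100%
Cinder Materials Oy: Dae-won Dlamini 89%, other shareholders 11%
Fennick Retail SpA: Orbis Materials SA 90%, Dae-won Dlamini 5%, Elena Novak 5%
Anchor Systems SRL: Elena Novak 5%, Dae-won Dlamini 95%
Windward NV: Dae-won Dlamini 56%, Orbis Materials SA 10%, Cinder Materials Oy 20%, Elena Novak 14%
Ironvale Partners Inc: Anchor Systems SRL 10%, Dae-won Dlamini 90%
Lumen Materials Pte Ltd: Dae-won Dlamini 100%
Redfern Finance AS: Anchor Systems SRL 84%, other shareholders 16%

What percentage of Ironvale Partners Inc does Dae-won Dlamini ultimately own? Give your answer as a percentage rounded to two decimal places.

Dae-won reaches Ironvale along 2 paths.
Via Anchor: 95% × 10% = 9.5%.
Direct stake: 90% = 90%.
Total: 9.5% + 90% = 99.5%.
Rounded: 99.50%.

99.50%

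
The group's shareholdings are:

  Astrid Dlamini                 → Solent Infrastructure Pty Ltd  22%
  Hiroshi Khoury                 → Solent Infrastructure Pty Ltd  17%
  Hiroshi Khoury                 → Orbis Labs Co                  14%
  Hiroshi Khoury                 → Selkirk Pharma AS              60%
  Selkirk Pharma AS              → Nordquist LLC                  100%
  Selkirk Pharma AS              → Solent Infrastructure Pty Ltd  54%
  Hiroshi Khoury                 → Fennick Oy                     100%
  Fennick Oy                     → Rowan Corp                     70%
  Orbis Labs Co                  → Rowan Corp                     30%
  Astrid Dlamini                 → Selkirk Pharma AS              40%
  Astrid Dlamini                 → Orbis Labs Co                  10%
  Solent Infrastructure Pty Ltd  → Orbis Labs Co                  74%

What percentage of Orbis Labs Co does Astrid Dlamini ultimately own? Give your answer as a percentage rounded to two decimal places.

42.26%

Astrid reaches Orbis along 3 paths.
Via Selkirk → Solent: 40% × 54% × 74% = 15.984%.
Via Solent: 22% × 74% = 16.28%.
Direct stake: 10% = 10%.
Total: 15.984% + 16.28% + 10% = 42.264%.
Rounded: 42.26%.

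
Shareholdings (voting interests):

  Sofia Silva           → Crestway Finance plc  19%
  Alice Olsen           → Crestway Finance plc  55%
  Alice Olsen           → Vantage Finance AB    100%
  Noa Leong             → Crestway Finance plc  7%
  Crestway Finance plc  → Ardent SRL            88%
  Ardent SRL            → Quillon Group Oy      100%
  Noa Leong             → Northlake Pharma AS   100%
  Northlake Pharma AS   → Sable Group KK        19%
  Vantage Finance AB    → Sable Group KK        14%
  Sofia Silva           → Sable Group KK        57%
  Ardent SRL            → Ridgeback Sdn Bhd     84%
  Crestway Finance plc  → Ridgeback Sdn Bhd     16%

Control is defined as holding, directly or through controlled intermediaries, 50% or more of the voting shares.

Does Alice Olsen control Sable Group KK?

Alice holds 55% of Crestway, so Alice controls Crestway.
Crestway holds 88% of Ardent, so Alice controls Ardent.
Alice holds 100% of Vantage, so Alice controls Vantage.
Crestway and Ardent together hold 16% + 84% = 100% of Ridgeback, so Alice controls Ridgeback.
Ardent holds 100% of Quillon, so Alice controls Quillon.
In Sable, Alice's side holds only 14%, not ≥ 50%.
So Alice does not control Sable.

No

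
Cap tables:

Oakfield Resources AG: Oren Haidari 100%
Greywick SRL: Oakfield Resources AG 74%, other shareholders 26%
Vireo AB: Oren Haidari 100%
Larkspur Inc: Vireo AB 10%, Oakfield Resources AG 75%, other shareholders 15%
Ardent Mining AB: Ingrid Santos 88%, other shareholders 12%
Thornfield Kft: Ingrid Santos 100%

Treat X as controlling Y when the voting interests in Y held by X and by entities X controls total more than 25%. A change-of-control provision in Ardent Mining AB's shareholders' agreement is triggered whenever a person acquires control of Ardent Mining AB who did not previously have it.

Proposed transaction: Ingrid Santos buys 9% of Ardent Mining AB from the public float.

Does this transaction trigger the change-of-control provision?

The purchase changes only Ingrid's holdings, so Ingrid is the only person who could newly come to control Ardent.
Ingrid holds 88% of Ardent, so Ingrid controls Ardent.
So Ingrid already controls Ardent before the transaction.
After the purchase, Ingrid's direct stake in Ardent rises to 88% + 9% = 97%.
Ingrid controlled Ardent already, so this is not a new person acquiring control; every other person's position is unchanged or reduced.
No new person acquires control, so the clause is not triggered.

No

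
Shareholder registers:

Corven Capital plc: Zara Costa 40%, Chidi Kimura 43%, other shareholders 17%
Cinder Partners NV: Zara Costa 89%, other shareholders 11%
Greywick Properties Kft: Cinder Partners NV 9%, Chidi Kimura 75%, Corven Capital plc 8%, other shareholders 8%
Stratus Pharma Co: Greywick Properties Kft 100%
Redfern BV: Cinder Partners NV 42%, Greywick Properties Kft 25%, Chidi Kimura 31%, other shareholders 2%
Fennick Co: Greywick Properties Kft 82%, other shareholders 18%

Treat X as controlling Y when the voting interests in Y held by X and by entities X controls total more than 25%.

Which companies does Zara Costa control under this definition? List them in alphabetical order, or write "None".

Zara holds 40% of Corven, so Zara controls Corven.
Zara holds 89% of Cinder, so Zara controls Cinder.
Cinder holds 42% of Redfern, so Zara controls Redfern.
No other company's threshold is met.

Cinder Partners NV, Corven Capital plc, Redfern BV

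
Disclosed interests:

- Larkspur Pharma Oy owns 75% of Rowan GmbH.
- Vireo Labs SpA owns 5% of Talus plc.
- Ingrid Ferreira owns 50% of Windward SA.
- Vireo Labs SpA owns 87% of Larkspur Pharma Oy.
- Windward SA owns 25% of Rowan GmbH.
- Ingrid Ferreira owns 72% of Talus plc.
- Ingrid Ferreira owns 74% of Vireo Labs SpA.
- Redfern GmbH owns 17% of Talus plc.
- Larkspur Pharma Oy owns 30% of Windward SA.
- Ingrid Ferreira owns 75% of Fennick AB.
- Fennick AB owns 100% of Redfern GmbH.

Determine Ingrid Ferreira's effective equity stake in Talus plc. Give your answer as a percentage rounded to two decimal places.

88.45%

Ingrid reaches Talus along 3 paths.
Direct stake: 72% = 72%.
Via Fennick → Redfern: 75% × 100% × 17% = 12.75%.
Via Vireo: 74% × 5% = 3.7%.
Total: 72% + 12.75% + 3.7% = 88.45%.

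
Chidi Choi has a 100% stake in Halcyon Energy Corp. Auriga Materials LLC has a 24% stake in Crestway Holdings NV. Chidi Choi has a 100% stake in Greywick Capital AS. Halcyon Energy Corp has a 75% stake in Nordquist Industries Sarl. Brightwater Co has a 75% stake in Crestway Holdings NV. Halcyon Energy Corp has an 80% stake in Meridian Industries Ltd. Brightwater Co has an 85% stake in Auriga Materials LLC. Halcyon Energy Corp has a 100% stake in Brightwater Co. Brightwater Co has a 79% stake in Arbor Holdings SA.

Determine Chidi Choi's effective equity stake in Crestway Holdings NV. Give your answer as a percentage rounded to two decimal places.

95.40%

Chidi reaches Crestway along 2 paths.
Via Halcyon → Brightwater → Auriga: 100% × 100% × 85% × 24% = 20.4%.
Via Halcyon → Brightwater: 100% × 100% × 75% = 75%.
Total: 20.4% + 75% = 95.4%.
Rounded: 95.40%.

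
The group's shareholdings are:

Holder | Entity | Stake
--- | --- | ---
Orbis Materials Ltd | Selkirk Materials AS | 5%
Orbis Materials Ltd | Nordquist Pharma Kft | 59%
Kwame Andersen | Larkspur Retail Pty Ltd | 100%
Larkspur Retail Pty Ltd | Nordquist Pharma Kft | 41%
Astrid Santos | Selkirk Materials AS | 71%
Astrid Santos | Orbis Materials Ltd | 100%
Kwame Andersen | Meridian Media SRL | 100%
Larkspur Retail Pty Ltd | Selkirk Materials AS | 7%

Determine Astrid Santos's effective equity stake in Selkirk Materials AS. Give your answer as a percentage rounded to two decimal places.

76.00%

Astrid reaches Selkirk along 2 paths.
Direct stake: 71% = 71%.
Via Orbis: 100% × 5% = 5%.
Total: 71% + 5% = 76%.
Rounded: 76.00%.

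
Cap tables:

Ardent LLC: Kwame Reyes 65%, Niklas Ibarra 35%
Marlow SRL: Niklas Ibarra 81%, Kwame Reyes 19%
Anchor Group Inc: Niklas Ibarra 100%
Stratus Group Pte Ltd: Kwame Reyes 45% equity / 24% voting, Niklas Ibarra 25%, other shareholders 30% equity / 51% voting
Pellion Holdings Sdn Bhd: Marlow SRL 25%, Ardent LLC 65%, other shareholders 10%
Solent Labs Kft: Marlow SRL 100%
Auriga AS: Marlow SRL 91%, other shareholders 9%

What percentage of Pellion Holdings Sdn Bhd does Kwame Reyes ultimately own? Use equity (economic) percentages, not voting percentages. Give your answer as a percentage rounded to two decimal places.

Kwame reaches Pellion along 2 paths.
Via Marlow: 19% × 25% = 4.75%.
Via Ardent: 65% × 65% = 42.25%.
Total: 4.75% + 42.25% = 47%.
Rounded: 47.00%.

47.00%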